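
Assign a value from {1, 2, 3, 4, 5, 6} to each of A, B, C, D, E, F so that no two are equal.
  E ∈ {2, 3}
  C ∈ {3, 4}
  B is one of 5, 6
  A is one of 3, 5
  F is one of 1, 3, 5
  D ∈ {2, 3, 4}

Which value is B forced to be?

The 6 variables draw from only 6 values {1, 2, 3, 4, 5, 6}, so each is used; only F can be 1, hence F = 1.
Among the 5 still-open variables, 6 fits only B (and all 5 values in {2, 3, 4, 5, 6} must be used), so B = 6.

6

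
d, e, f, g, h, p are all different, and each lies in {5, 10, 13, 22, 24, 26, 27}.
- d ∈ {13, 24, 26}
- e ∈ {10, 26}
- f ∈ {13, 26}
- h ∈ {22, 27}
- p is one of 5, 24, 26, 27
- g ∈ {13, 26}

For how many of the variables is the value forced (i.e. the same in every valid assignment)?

f and g between them cover only {13, 26} — a naked pair. Remove those values from d, e, p.
d has just one choice, so d = 24. So p can't be 24.
That leaves e = 10.
Determined: d=24, e=10. The other variables each still have more than one consistent value. That makes 2.

2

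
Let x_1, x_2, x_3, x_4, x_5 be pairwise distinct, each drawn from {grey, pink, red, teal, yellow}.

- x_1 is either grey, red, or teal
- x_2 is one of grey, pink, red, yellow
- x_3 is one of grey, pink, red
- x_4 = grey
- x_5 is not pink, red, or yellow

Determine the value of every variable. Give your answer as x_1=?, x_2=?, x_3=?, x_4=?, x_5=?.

x_1=red, x_2=yellow, x_3=pink, x_4=grey, x_5=teal

x_4 must be grey (only option left). Strike grey from x_1, x_2, x_3, x_5.
x_5's domain is down to {teal}, so x_5 = teal. Remove teal from x_1.
x_1 has just one choice, so x_1 = red. Remove red from x_2, x_3.
x_3 has just one choice, so x_3 = pink. Remove pink from x_2.
x_2's domain is down to {yellow}, so x_2 = yellow.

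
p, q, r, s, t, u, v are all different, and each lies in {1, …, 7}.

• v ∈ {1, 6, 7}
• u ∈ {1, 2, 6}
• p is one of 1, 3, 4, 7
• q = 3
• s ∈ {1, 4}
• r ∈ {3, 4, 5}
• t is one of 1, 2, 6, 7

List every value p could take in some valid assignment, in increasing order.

q's domain is down to {3}, so q = 3. Strike 3 from p, r.
The 6 still-open variables draw from only 6 values {1, 2, 4, 5, 6, 7}, so each is used; only r can be 5, hence r = 5.
No further eliminations apply; p can still be any of 1, 4, 7.

1, 4, 7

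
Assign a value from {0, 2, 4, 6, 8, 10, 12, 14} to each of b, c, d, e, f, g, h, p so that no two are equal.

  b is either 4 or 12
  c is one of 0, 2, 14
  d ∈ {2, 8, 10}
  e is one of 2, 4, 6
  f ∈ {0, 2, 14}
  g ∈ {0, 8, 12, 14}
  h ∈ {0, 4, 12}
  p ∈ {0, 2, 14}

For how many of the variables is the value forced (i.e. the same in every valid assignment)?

3

Among the 8 variables, 6 fits only e (and all 8 values in {0, 2, 4, 6, 8, 10, 12, 14} must be used), so e = 6.
Among the 7 still-open variables, 10 fits only d (and all 7 values in {0, 2, 4, 8, 10, 12, 14} must be used), so d = 10.
The 6 still-open variables draw from only 6 values {0, 2, 4, 8, 12, 14}, so each is used; only g can be 8, hence g = 8.
c, f, p between them cover only {0, 2, 14} — a naked triple. Remove those values from h.
Determined: d=10, e=6, g=8. The other variables each still have more than one consistent value. That makes 3.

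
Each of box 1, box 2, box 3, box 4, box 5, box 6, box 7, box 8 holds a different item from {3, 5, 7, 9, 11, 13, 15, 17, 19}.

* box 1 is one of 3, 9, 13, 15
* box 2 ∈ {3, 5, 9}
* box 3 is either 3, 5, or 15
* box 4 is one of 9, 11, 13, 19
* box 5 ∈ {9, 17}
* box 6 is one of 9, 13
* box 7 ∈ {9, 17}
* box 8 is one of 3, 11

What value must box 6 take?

13

The 8 variables together cover exactly {3, 5, 9, 11, 13, 15, 17, 19} — 8 values for 8 variables — and 19 appears only in box 4's list, so box 4 = 19.
Among the 7 still-open variables, 11 fits only box 8 (and all 7 values in {3, 5, 9, 11, 13, 15, 17} must be used), so box 8 = 11.
box 5 and box 7 between them cover only {9, 17} — a naked pair. Remove those values from box 1, box 2, box 6.
So box 6 = 13.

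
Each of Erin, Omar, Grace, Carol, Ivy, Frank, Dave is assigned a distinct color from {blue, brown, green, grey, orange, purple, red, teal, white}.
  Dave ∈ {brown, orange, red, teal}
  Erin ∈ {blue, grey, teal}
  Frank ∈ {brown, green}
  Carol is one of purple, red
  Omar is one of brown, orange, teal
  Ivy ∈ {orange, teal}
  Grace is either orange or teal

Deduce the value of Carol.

Grace and Ivy share exactly the 2 values {orange, teal}; by pigeonhole those values go to them, so strike orange, teal from Erin, Omar, Dave.
Omar must be brown (only option left). Remove brown from Frank, Dave.
Frank's domain is down to {green}, so Frank = green.
Dave must be red (only option left). Strike red from Carol.
So Carol = purple.

purple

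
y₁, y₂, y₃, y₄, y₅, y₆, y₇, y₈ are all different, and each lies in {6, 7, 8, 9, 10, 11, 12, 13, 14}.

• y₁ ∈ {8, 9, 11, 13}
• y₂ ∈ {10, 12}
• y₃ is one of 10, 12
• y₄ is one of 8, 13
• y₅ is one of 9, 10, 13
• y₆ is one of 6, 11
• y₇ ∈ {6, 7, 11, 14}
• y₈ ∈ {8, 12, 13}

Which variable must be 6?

The 2 variables y₂ and y₃ are confined to {10, 12}, which locks those values in; drop them from y₅, y₈.
The 2 variables y₄ and y₈ are confined to {8, 13}, which locks those values in; drop them from y₁, y₅.
That leaves y₅ = 9. Strike 9 from y₁.
That leaves y₁ = 11. So y₆, y₇ can't be 11.
So 6 goes to y₆.

y₆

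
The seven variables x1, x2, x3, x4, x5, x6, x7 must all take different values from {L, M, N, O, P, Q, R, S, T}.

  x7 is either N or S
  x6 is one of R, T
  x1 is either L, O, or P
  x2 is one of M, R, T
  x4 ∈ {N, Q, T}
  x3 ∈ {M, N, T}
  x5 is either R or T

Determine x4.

x5 and x6 share exactly the 2 values {R, T}; by pigeonhole those values go to them, so strike R, T from x2, x3, x4.
x2's domain is down to {M}, so x2 = M. So x3 can't be M.
x3 has just one choice, so x3 = N. So x4, x7 can't be N.
So x4 = Q.

Q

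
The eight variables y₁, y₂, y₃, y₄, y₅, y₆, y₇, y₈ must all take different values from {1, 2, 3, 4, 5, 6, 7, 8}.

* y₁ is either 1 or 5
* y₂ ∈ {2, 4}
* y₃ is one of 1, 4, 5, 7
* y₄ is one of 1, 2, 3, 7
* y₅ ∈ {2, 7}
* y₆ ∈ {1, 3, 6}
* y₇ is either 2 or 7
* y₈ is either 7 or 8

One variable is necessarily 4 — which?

y₂

The 8 variables draw from only 8 values {1, 2, 3, 4, 5, 6, 7, 8}, so each is used; only y₆ can be 6, hence y₆ = 6.
Among the 7 still-open variables, 3 fits only y₄ (and all 7 values in {1, 2, 3, 4, 5, 7, 8} must be used), so y₄ = 3.
Among the 6 still-open variables, 8 fits only y₈ (and all 6 values in {1, 2, 4, 5, 7, 8} must be used), so y₈ = 8.
y₅ and y₇ share exactly the 2 values {2, 7}; by pigeonhole those values go to them, so strike 2, 7 from y₂, y₃.
So 4 goes to y₂.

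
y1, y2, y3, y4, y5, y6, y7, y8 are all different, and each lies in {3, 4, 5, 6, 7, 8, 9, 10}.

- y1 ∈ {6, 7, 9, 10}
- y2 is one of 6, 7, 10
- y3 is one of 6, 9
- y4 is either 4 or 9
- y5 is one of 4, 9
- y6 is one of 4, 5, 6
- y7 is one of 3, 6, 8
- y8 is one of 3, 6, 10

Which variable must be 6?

y3

The 8 variables together cover exactly {3, 4, 5, 6, 7, 8, 9, 10} — 8 values for 8 variables — and 5 appears only in y6's list, so y6 = 5.
The 7 still-open variables together cover exactly {3, 4, 6, 7, 8, 9, 10} — 7 values for 7 variables — and 8 appears only in y7's list, so y7 = 8.
The 6 still-open variables together cover exactly {3, 4, 6, 7, 9, 10} — 6 values for 6 variables — and 3 appears only in y8's list, so y8 = 3.
The 2 variables y4 and y5 are confined to {4, 9}, which locks those values in; drop them from y1, y3.
So 6 goes to y3.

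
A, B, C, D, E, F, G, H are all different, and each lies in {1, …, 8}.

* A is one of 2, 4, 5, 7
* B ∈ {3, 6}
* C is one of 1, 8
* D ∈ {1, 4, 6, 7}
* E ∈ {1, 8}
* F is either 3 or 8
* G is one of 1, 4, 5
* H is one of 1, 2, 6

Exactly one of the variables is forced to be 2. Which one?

C and E share exactly the 2 values {1, 8}; by pigeonhole those values go to them, so strike 1, 8 from D, F, G, H.
F has just one choice, so F = 3. So B can't be 3.
B has just one choice, so B = 6. Eliminate 6 elsewhere: D, H.
So 2 goes to H.

H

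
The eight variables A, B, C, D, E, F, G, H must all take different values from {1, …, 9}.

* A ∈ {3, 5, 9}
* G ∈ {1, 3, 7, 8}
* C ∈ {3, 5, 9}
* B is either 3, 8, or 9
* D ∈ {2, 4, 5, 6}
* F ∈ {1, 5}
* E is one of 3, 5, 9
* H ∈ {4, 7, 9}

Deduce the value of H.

4

The 3 variables A, C, E are confined to {3, 5, 9}, which locks those values in; drop them from B, D, F, G, H.
B has just one choice, so B = 8. So G can't be 8.
That leaves F = 1. Strike 1 from G.
G must be 7 (only option left). Eliminate 7 elsewhere: H.
So H = 4.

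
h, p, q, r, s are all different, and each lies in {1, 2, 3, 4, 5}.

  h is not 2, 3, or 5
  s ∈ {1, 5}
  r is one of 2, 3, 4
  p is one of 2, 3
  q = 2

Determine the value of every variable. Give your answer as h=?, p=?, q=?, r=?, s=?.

h=1, p=3, q=2, r=4, s=5

q's domain is down to {2}, so q = 2. So p, r can't be 2.
p's domain is down to {3}, so p = 3. Eliminate 3 elsewhere: r.
r's domain is down to {4}, so r = 4. Eliminate 4 elsewhere: h.
h's domain is down to {1}, so h = 1. Strike 1 from s.
s has just one choice, so s = 5.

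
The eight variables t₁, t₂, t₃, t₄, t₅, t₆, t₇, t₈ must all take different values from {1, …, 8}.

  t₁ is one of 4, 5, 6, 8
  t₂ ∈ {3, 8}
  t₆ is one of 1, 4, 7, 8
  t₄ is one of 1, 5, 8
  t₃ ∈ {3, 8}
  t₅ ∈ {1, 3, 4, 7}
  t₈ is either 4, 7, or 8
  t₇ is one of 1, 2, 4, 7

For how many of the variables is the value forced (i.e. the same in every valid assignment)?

3

The 8 variables draw from only 8 values {1, 2, 3, 4, 5, 6, 7, 8}, so each is used; only t₇ can be 2, hence t₇ = 2.
The 7 still-open variables draw from only 7 values {1, 3, 4, 5, 6, 7, 8}, so each is used; only t₁ can be 6, hence t₁ = 6.
The 6 still-open variables together cover exactly {1, 3, 4, 5, 7, 8} — 6 values for 6 variables — and 5 appears only in t₄'s list, so t₄ = 5.
The 2 variables t₂ and t₃ are confined to {3, 8}, which locks those values in; drop them from t₅, t₆, t₈.
Determined: t₁=6, t₄=5, t₇=2. The other variables each still have more than one consistent value. That makes 3.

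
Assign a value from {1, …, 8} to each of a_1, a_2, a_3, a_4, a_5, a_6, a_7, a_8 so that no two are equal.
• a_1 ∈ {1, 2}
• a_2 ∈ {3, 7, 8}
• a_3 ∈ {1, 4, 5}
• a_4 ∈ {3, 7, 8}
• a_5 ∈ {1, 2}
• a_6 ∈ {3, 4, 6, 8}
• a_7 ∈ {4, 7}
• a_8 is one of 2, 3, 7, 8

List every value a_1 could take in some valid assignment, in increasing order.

1, 2

The 8 variables together cover exactly {1, 2, 3, 4, 5, 6, 7, 8} — 8 values for 8 variables — and 5 appears only in a_3's list, so a_3 = 5.
The 7 still-open variables together cover exactly {1, 2, 3, 4, 6, 7, 8} — 7 values for 7 variables — and 6 appears only in a_6's list, so a_6 = 6.
The 6 still-open variables draw from only 6 values {1, 2, 3, 4, 7, 8}, so each is used; only a_7 can be 4, hence a_7 = 4.
a_1 and a_5 share exactly the 2 values {1, 2}; by pigeonhole those values go to them, so strike 1, 2 from a_8.
No further eliminations apply; a_1 can still be any of 1, 2.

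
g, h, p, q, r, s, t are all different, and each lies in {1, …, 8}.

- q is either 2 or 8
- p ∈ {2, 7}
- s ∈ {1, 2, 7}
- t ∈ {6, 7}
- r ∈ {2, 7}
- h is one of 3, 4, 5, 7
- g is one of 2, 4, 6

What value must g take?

4

p and r share exactly the 2 values {2, 7}; by pigeonhole those values go to them, so strike 2, 7 from g, h, q, s, t.
q must be 8 (only option left).
s has just one choice, so s = 1.
t's domain is down to {6}, so t = 6. So g can't be 6.
So g = 4.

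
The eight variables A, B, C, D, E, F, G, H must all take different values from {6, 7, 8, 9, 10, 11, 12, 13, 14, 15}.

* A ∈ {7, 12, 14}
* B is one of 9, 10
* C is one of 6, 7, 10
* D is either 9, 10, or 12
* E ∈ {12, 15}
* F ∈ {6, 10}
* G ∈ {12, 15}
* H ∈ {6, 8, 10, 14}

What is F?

6

The 8 variables together cover exactly {6, 7, 8, 9, 10, 12, 14, 15} — 8 values for 8 variables — and 8 appears only in H's list, so H = 8.
The 7 still-open variables together cover exactly {6, 7, 9, 10, 12, 14, 15} — 7 values for 7 variables — and 14 appears only in A's list, so A = 14.
Among the 6 still-open variables, 7 fits only C (and all 6 values in {6, 7, 9, 10, 12, 15} must be used), so C = 7.
The 5 still-open variables draw from only 5 values {6, 9, 10, 12, 15}, so each is used; only F can be 6, hence F = 6.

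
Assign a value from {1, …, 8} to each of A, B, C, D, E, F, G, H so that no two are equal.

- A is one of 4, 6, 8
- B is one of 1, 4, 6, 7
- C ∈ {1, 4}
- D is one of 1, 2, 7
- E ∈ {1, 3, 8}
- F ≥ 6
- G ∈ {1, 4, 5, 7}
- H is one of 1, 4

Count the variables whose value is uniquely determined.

Among the 8 variables, 2 fits only D (and all 8 values in {1, 2, 3, 4, 5, 6, 7, 8} must be used), so D = 2.
The 7 still-open variables together cover exactly {1, 3, 4, 5, 6, 7, 8} — 7 values for 7 variables — and 3 appears only in E's list, so E = 3.
The 6 still-open variables together cover exactly {1, 4, 5, 6, 7, 8} — 6 values for 6 variables — and 5 appears only in G's list, so G = 5.
The 2 variables C and H are confined to {1, 4}, which locks those values in; drop them from A, B.
Determined: D=2, E=3, G=5. The other variables each still have more than one consistent value. That makes 3.

3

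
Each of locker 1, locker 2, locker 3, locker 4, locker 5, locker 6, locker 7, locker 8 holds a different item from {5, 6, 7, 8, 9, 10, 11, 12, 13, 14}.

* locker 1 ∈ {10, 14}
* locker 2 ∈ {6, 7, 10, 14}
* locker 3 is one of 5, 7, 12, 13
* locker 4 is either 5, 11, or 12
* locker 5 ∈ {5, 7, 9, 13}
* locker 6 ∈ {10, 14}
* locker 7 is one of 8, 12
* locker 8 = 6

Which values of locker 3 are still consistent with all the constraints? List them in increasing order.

locker 8's domain is down to {6}, so locker 8 = 6. Eliminate 6 elsewhere: locker 2.
The 2 variables locker 1 and locker 6 are confined to {10, 14}, which locks those values in; drop them from locker 2.
That leaves locker 2 = 7. So locker 3, locker 5 can't be 7.
No further eliminations apply; locker 3 can still be any of 5, 12, 13.

5, 12, 13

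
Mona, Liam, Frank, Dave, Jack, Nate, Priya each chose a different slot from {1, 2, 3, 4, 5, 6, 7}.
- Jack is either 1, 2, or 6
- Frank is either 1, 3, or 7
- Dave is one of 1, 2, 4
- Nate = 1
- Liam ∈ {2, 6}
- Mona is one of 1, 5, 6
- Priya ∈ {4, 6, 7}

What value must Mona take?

Nate has just one choice, so Nate = 1. Strike 1 from Mona, Frank, Dave, Jack.
The 6 still-open variables together cover exactly {2, 3, 4, 5, 6, 7} — 6 values for 6 variables — and 3 appears only in Frank's list, so Frank = 3.
The 5 still-open variables together cover exactly {2, 4, 5, 6, 7} — 5 values for 5 variables — and 5 appears only in Mona's list, so Mona = 5.

5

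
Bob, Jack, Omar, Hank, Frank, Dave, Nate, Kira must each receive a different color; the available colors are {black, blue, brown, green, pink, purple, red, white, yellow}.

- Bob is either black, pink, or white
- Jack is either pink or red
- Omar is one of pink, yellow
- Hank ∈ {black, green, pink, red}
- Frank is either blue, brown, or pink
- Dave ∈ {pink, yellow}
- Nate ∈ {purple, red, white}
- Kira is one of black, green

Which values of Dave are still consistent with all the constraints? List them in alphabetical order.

Omar and Dave share exactly the 2 values {pink, yellow}; by pigeonhole those values go to them, so strike pink, yellow from Bob, Jack, Hank, Frank.
Jack has just one choice, so Jack = red. So Hank, Nate can't be red.
Hank and Kira between them cover only {black, green} — a naked pair. Remove those values from Bob.
Bob has just one choice, so Bob = white. Strike white from Nate.
Nate has just one choice, so Nate = purple.
No further eliminations apply; Dave can still be any of pink, yellow.

pink, yellow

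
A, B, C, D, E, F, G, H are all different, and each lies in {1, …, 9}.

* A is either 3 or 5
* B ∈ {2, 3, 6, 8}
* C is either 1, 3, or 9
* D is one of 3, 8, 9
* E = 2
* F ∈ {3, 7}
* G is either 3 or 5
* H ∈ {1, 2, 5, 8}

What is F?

7

E has just one choice, so E = 2. Strike 2 from B, H.
The 7 still-open variables together cover exactly {1, 3, 5, 6, 7, 8, 9} — 7 values for 7 variables — and 6 appears only in B's list, so B = 6.
Among the 6 still-open variables, 7 fits only F (and all 6 values in {1, 3, 5, 7, 8, 9} must be used), so F = 7.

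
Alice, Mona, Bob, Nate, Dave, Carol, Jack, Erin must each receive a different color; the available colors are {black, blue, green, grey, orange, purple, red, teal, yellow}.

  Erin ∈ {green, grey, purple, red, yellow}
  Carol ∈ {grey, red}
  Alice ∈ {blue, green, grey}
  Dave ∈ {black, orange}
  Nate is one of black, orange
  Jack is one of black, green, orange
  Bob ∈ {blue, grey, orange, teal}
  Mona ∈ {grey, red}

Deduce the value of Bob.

teal

The 2 variables Mona and Carol are confined to {grey, red}, which locks those values in; drop them from Alice, Bob, Erin.
The 2 variables Nate and Dave are confined to {black, orange}, which locks those values in; drop them from Bob, Jack.
Jack's domain is down to {green}, so Jack = green. Remove green from Alice, Erin.
Alice's domain is down to {blue}, so Alice = blue. Strike blue from Bob.
So Bob = teal.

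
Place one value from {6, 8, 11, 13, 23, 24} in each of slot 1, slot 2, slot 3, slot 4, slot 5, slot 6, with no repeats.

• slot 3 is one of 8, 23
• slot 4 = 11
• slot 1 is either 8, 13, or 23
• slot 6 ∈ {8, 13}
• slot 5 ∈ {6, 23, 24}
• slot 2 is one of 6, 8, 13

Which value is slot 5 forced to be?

24

slot 4 has just one choice, so slot 4 = 11.
The 5 still-open variables together cover exactly {6, 8, 13, 23, 24} — 5 values for 5 variables — and 24 appears only in slot 5's list, so slot 5 = 24.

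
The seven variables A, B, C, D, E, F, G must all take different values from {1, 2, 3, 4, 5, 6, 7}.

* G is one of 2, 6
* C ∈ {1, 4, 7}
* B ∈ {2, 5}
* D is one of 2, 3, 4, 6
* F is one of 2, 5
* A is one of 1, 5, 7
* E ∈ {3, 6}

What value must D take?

B and F share exactly the 2 values {2, 5}; by pigeonhole those values go to them, so strike 2, 5 from A, D, G.
G must be 6 (only option left). Remove 6 from D, E.
E's domain is down to {3}, so E = 3. Strike 3 from D.
So D = 4.

4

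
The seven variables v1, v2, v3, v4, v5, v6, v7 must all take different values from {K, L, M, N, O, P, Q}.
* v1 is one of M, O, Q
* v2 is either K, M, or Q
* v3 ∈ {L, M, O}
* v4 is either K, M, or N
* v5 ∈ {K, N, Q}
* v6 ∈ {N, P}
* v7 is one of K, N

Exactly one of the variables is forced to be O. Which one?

v1

The 7 variables together cover exactly {K, L, M, N, O, P, Q} — 7 values for 7 variables — and L appears only in v3's list, so v3 = L.
The 6 still-open variables draw from only 6 values {K, M, N, O, P, Q}, so each is used; only v1 can be O, hence v1 = O.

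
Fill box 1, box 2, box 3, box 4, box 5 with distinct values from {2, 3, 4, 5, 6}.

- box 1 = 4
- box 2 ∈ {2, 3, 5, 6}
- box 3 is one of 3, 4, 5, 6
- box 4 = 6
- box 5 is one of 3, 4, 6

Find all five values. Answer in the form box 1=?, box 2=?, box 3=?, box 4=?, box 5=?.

box 1=4, box 2=2, box 3=5, box 4=6, box 5=3

box 1 must be 4 (only option left). Strike 4 from box 3, box 5.
box 4 has just one choice, so box 4 = 6. Remove 6 from box 2, box 3, box 5.
box 5's domain is down to {3}, so box 5 = 3. Strike 3 from box 2, box 3.
box 3 has just one choice, so box 3 = 5. So box 2 can't be 5.
box 2 must be 2 (only option left).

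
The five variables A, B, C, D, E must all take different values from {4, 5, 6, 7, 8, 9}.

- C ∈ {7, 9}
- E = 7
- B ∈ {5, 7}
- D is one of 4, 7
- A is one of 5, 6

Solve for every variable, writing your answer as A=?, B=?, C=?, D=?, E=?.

A=6, B=5, C=9, D=4, E=7

E has just one choice, so E = 7. Strike 7 from B, C, D.
B has just one choice, so B = 5. So A can't be 5.
C has just one choice, so C = 9.
D's domain is down to {4}, so D = 4.
A's domain is down to {6}, so A = 6.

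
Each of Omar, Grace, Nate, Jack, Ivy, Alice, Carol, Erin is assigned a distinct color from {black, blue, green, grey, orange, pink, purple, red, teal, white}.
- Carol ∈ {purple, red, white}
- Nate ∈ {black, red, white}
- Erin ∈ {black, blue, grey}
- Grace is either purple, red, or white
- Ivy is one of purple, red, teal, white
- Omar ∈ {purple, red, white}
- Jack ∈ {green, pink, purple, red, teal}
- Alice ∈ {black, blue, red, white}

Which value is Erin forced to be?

grey

Omar, Grace, Carol between them cover only {purple, red, white} — a naked triple. Remove those values from Nate, Jack, Ivy, Alice.
Nate has just one choice, so Nate = black. Eliminate black elsewhere: Alice, Erin.
Ivy has just one choice, so Ivy = teal. Remove teal from Jack.
That leaves Alice = blue. So Erin can't be blue.
So Erin = grey.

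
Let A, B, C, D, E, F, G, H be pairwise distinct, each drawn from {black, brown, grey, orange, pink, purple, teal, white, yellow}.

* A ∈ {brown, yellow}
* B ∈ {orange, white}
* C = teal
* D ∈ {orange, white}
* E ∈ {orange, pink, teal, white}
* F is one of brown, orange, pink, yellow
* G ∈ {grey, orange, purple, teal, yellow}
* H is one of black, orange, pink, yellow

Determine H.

black

C's domain is down to {teal}, so C = teal. Eliminate teal elsewhere: E, G.
B and D between them cover only {orange, white} — a naked pair. Remove those values from E, F, G, H.
E's domain is down to {pink}, so E = pink. Remove pink from F, H.
A and F share exactly the 2 values {brown, yellow}; by pigeonhole those values go to them, so strike brown, yellow from G, H.
So H = black.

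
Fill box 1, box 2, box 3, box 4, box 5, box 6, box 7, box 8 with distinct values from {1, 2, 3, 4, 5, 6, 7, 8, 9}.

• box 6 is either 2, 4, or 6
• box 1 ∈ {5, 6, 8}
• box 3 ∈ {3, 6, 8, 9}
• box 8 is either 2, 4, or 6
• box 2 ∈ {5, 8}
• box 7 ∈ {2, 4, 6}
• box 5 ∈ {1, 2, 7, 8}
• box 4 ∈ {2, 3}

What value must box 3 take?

The 3 variables box 6, box 7, box 8 are confined to {2, 4, 6}, which locks those values in; drop them from box 1, box 3, box 4, box 5.
box 4's domain is down to {3}, so box 4 = 3. Remove 3 from box 3.
The 2 variables box 1 and box 2 are confined to {5, 8}, which locks those values in; drop them from box 3, box 5.
So box 3 = 9.

9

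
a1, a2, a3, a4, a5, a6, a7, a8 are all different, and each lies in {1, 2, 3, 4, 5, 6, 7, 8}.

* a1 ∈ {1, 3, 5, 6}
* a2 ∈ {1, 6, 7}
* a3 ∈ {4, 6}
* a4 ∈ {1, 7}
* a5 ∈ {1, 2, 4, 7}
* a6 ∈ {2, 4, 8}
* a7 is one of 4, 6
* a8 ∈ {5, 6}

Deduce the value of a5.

Among the 8 variables, 3 fits only a1 (and all 8 values in {1, 2, 3, 4, 5, 6, 7, 8} must be used), so a1 = 3.
The 7 still-open variables together cover exactly {1, 2, 4, 5, 6, 7, 8} — 7 values for 7 variables — and 5 appears only in a8's list, so a8 = 5.
The 6 still-open variables together cover exactly {1, 2, 4, 6, 7, 8} — 6 values for 6 variables — and 8 appears only in a6's list, so a6 = 8.
The 5 still-open variables draw from only 5 values {1, 2, 4, 6, 7}, so each is used; only a5 can be 2, hence a5 = 2.

2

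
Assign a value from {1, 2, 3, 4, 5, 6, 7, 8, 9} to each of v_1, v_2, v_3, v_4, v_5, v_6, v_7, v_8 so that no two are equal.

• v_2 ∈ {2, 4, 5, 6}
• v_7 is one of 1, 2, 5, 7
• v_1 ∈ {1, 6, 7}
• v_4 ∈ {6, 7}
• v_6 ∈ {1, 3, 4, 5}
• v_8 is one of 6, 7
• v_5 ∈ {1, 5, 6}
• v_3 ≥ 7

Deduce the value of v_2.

4

The 2 variables v_4 and v_8 are confined to {6, 7}, which locks those values in; drop them from v_1, v_2, v_3, v_5, v_7.
v_1's domain is down to {1}, so v_1 = 1. So v_5, v_6, v_7 can't be 1.
That leaves v_5 = 5. Eliminate 5 elsewhere: v_2, v_6, v_7.
v_7's domain is down to {2}, so v_7 = 2. Strike 2 from v_2.
So v_2 = 4.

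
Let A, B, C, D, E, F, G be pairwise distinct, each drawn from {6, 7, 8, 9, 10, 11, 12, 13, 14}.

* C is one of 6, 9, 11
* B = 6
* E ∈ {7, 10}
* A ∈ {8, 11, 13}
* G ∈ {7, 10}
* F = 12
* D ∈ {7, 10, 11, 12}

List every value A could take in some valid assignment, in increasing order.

8, 13

B must be 6 (only option left). Strike 6 from C.
That leaves F = 12. Remove 12 from D.
The 2 variables E and G are confined to {7, 10}, which locks those values in; drop them from D.
D must be 11 (only option left). Eliminate 11 elsewhere: A, C.
That leaves C = 9.
No further eliminations apply; A can still be any of 8, 13.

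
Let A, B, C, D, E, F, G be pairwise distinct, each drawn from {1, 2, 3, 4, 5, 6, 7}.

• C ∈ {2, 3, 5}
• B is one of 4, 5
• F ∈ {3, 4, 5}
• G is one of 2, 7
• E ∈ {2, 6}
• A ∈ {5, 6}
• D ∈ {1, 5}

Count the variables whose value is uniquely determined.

2

The 7 variables draw from only 7 values {1, 2, 3, 4, 5, 6, 7}, so each is used; only D can be 1, hence D = 1.
The 6 still-open variables together cover exactly {2, 3, 4, 5, 6, 7} — 6 values for 6 variables — and 7 appears only in G's list, so G = 7.
Determined: D=1, G=7. The other variables each still have more than one consistent value. That makes 2.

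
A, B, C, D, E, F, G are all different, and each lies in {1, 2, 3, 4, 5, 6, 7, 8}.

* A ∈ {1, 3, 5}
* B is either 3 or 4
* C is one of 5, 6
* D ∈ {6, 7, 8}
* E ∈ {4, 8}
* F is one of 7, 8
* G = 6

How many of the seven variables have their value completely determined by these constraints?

5

G has just one choice, so G = 6. Strike 6 from C, D.
That leaves C = 5. So A can't be 5.
The 5 still-open variables together cover exactly {1, 3, 4, 7, 8} — 5 values for 5 variables — and 1 appears only in A's list, so A = 1.
The 4 still-open variables together cover exactly {3, 4, 7, 8} — 4 values for 4 variables — and 3 appears only in B's list, so B = 3.
Among the 3 still-open variables, 4 fits only E (and all 3 values in {4, 7, 8} must be used), so E = 4.
Determined: A=1, B=3, C=5, E=4, G=6. The other variables each still have more than one consistent value. That makes 5.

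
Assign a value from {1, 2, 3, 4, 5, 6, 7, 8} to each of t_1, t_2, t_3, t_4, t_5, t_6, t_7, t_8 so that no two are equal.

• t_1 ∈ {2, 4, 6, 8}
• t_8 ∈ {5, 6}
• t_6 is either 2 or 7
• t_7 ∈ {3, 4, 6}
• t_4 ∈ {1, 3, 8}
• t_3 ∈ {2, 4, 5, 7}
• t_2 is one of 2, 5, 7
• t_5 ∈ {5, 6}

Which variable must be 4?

t_3

The 8 variables draw from only 8 values {1, 2, 3, 4, 5, 6, 7, 8}, so each is used; only t_4 can be 1, hence t_4 = 1.
The 7 still-open variables draw from only 7 values {2, 3, 4, 5, 6, 7, 8}, so each is used; only t_7 can be 3, hence t_7 = 3.
The 6 still-open variables draw from only 6 values {2, 4, 5, 6, 7, 8}, so each is used; only t_1 can be 8, hence t_1 = 8.
The 5 still-open variables draw from only 5 values {2, 4, 5, 6, 7}, so each is used; only t_3 can be 4, hence t_3 = 4.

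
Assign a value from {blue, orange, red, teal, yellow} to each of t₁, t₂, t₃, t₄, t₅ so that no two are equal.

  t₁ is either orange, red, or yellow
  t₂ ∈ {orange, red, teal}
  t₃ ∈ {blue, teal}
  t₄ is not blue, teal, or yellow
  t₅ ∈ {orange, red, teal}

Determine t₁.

Among the 5 variables, blue fits only t₃ (and all 5 values in {blue, orange, red, teal, yellow} must be used), so t₃ = blue.
The 4 still-open variables draw from only 4 values {orange, red, teal, yellow}, so each is used; only t₁ can be yellow, hence t₁ = yellow.

yellow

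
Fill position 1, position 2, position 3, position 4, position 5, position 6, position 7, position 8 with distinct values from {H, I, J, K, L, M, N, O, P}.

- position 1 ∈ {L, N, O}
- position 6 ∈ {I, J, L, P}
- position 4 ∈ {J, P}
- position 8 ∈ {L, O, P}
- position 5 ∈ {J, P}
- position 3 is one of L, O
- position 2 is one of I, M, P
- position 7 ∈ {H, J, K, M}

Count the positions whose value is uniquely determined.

position 4 and position 5 share exactly the 2 values {J, P}; by pigeonhole those values go to them, so strike J, P from position 2, position 6, position 7, position 8.
The 2 variables position 3 and position 8 are confined to {L, O}, which locks those values in; drop them from position 1, position 6.
position 1 must be N (only option left).
position 6's domain is down to {I}, so position 6 = I. Eliminate I elsewhere: position 2.
position 2's domain is down to {M}, so position 2 = M. Remove M from position 7.
Determined: position 1=N, position 2=M, position 6=I. The other positions each still have more than one consistent value. That makes 3.

3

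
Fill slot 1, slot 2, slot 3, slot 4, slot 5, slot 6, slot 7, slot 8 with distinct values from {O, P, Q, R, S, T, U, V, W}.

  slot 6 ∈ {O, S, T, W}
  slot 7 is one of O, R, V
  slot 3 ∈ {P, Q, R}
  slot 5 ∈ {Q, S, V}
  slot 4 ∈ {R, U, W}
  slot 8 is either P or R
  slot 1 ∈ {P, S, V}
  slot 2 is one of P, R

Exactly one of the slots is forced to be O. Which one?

slot 7

The 2 variables slot 2 and slot 8 are confined to {P, R}, which locks those values in; drop them from slot 1, slot 3, slot 4, slot 7.
slot 3's domain is down to {Q}, so slot 3 = Q. Strike Q from slot 5.
slot 1 and slot 5 between them cover only {S, V} — a naked pair. Remove those values from slot 6, slot 7.
So O goes to slot 7.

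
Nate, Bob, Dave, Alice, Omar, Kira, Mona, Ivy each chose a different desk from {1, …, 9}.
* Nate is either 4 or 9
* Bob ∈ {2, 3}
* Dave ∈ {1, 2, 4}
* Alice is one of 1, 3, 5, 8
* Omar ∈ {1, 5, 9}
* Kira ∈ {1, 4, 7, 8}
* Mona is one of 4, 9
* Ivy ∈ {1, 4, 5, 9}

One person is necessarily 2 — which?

Dave

The 8 variables together cover exactly {1, 2, 3, 4, 5, 7, 8, 9} — 8 values for 8 variables — and 7 appears only in Kira's list, so Kira = 7.
Among the 7 still-open variables, 8 fits only Alice (and all 7 values in {1, 2, 3, 4, 5, 8, 9} must be used), so Alice = 8.
Among the 6 still-open variables, 3 fits only Bob (and all 6 values in {1, 2, 3, 4, 5, 9} must be used), so Bob = 3.
The 5 still-open variables draw from only 5 values {1, 2, 4, 5, 9}, so each is used; only Dave can be 2, hence Dave = 2.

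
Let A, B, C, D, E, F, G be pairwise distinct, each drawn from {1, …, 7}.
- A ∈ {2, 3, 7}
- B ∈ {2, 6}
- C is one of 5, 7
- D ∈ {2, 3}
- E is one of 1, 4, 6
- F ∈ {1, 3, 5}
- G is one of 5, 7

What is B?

6

Among the 7 variables, 4 fits only E (and all 7 values in {1, 2, 3, 4, 5, 6, 7} must be used), so E = 4.
The 6 still-open variables together cover exactly {1, 2, 3, 5, 6, 7} — 6 values for 6 variables — and 1 appears only in F's list, so F = 1.
Among the 5 still-open variables, 6 fits only B (and all 5 values in {2, 3, 5, 6, 7} must be used), so B = 6.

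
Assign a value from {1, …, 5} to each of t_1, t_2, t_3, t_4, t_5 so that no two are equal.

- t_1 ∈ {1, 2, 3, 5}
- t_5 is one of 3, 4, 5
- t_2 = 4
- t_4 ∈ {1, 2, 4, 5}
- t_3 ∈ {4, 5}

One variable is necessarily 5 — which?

t_2 has just one choice, so t_2 = 4. Eliminate 4 elsewhere: t_3, t_4, t_5.

t_3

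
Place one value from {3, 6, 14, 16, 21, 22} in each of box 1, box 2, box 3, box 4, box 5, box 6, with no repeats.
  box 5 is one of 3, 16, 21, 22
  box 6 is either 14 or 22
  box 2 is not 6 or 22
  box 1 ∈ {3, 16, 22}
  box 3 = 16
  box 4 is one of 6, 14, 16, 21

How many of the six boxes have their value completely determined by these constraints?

box 3 must be 16 (only option left). Remove 16 from box 1, box 2, box 4, box 5.
The 5 still-open variables draw from only 5 values {3, 6, 14, 21, 22}, so each is used; only box 4 can be 6, hence box 4 = 6.
Determined: box 3=16, box 4=6. The other boxes each still have more than one consistent value. That makes 2.

2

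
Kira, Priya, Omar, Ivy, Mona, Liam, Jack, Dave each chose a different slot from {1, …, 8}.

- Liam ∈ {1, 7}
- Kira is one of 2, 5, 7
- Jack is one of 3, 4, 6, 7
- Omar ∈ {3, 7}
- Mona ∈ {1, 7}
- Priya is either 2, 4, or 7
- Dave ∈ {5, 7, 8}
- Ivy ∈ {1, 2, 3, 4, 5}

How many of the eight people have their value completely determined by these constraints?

3

The 8 variables together cover exactly {1, 2, 3, 4, 5, 6, 7, 8} — 8 values for 8 variables — and 6 appears only in Jack's list, so Jack = 6.
The 7 still-open variables draw from only 7 values {1, 2, 3, 4, 5, 7, 8}, so each is used; only Dave can be 8, hence Dave = 8.
Mona and Liam between them cover only {1, 7} — a naked pair. Remove those values from Kira, Priya, Omar, Ivy.
Omar must be 3 (only option left). Remove 3 from Ivy.
Determined: Omar=3, Jack=6, Dave=8. The other people each still have more than one consistent value. That makes 3.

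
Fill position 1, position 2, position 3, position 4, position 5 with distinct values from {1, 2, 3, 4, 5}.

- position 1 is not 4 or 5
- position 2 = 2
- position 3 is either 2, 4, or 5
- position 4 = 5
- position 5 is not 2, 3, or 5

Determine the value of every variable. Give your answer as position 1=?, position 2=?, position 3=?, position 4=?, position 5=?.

position 1=3, position 2=2, position 3=4, position 4=5, position 5=1

position 2 has just one choice, so position 2 = 2. So position 1, position 3 can't be 2.
That leaves position 4 = 5. Strike 5 from position 3.
position 3 has just one choice, so position 3 = 4. Strike 4 from position 5.
position 5 must be 1 (only option left). Remove 1 from position 1.
That leaves position 1 = 3.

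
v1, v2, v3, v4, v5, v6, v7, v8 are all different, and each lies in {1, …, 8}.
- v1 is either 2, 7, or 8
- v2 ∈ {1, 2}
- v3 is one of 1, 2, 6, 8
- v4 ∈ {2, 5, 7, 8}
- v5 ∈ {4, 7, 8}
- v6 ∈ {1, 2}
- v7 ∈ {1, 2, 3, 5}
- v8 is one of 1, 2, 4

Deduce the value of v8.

4

The 8 variables draw from only 8 values {1, 2, 3, 4, 5, 6, 7, 8}, so each is used; only v7 can be 3, hence v7 = 3.
The 7 still-open variables together cover exactly {1, 2, 4, 5, 6, 7, 8} — 7 values for 7 variables — and 5 appears only in v4's list, so v4 = 5.
The 6 still-open variables together cover exactly {1, 2, 4, 6, 7, 8} — 6 values for 6 variables — and 6 appears only in v3's list, so v3 = 6.
v2 and v6 between them cover only {1, 2} — a naked pair. Remove those values from v1, v8.
So v8 = 4.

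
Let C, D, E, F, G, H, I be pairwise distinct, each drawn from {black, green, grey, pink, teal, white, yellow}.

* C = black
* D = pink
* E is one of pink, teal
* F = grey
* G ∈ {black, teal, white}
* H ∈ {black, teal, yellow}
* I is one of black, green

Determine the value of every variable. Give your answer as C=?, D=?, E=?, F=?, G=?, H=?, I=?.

C=black, D=pink, E=teal, F=grey, G=white, H=yellow, I=green

C has just one choice, so C = black. Remove black from G, H, I.
D's domain is down to {pink}, so D = pink. So E can't be pink.
That leaves E = teal. So G, H can't be teal.
F's domain is down to {grey}, so F = grey.
G's domain is down to {white}, so G = white.
H must be yellow (only option left).
I's domain is down to {green}, so I = green.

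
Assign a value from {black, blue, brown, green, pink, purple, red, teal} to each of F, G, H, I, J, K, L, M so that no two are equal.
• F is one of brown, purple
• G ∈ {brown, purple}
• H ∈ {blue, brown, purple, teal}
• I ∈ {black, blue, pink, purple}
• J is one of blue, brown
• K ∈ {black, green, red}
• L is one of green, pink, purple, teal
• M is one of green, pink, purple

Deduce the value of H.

Among the 8 variables, red fits only K (and all 8 values in {black, blue, brown, green, pink, purple, red, teal} must be used), so K = red.
The 7 still-open variables together cover exactly {black, blue, brown, green, pink, purple, teal} — 7 values for 7 variables — and black appears only in I's list, so I = black.
The 2 variables F and G are confined to {brown, purple}, which locks those values in; drop them from H, J, L, M.
J's domain is down to {blue}, so J = blue. Strike blue from H.
So H = teal.

teal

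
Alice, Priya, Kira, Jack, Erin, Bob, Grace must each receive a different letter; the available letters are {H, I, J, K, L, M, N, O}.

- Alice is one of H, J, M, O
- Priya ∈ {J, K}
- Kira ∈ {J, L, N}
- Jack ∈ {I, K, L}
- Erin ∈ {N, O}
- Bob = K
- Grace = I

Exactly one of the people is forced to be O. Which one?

Bob's domain is down to {K}, so Bob = K. Eliminate K elsewhere: Priya, Jack.
Grace must be I (only option left). So Jack can't be I.
Priya must be J (only option left). Remove J from Alice, Kira.
Jack has just one choice, so Jack = L. So Kira can't be L.
Kira must be N (only option left). Remove N from Erin.
So O goes to Erin.

Erin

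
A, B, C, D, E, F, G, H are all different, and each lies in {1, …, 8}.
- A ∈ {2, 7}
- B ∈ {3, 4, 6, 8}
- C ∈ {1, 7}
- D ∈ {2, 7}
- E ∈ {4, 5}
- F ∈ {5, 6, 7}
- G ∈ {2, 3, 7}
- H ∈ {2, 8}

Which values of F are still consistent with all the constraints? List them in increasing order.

5, 6

The 8 variables together cover exactly {1, 2, 3, 4, 5, 6, 7, 8} — 8 values for 8 variables — and 1 appears only in C's list, so C = 1.
A and D share exactly the 2 values {2, 7}; by pigeonhole those values go to them, so strike 2, 7 from F, G, H.
G must be 3 (only option left). So B can't be 3.
H must be 8 (only option left). Remove 8 from B.
No further eliminations apply; F can still be any of 5, 6.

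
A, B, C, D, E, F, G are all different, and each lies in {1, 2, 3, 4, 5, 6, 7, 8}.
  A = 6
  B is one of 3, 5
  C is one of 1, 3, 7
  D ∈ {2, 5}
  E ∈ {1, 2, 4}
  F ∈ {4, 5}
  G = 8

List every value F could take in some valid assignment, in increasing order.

A's domain is down to {6}, so A = 6.
G has just one choice, so G = 8.
No further eliminations apply; F can still be any of 4, 5.

4, 5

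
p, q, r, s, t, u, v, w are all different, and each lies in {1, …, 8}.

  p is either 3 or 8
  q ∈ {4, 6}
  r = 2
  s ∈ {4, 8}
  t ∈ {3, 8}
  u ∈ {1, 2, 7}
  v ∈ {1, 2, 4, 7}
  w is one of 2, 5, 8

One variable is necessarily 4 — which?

r's domain is down to {2}, so r = 2. Strike 2 from u, v, w.
The 7 still-open variables together cover exactly {1, 3, 4, 5, 6, 7, 8} — 7 values for 7 variables — and 5 appears only in w's list, so w = 5.
The 6 still-open variables draw from only 6 values {1, 3, 4, 6, 7, 8}, so each is used; only q can be 6, hence q = 6.
p and t between them cover only {3, 8} — a naked pair. Remove those values from s.
So 4 goes to s.

s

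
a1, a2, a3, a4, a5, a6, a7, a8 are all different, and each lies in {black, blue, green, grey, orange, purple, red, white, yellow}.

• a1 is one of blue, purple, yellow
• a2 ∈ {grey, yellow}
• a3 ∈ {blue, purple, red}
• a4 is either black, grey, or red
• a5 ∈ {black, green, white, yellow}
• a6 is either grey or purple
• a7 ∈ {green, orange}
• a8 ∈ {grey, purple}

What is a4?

The 2 variables a6 and a8 are confined to {grey, purple}, which locks those values in; drop them from a1, a2, a3, a4.
That leaves a2 = yellow. Strike yellow from a1, a5.
a1 must be blue (only option left). Eliminate blue elsewhere: a3.
a3 must be red (only option left). Strike red from a4.
So a4 = black.

black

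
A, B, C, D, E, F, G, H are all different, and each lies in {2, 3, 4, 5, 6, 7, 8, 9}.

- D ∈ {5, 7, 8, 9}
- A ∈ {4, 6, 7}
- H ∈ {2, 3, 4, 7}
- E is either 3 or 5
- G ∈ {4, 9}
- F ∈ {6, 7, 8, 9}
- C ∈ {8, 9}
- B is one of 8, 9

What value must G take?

The 8 variables together cover exactly {2, 3, 4, 5, 6, 7, 8, 9} — 8 values for 8 variables — and 2 appears only in H's list, so H = 2.
The 7 still-open variables together cover exactly {3, 4, 5, 6, 7, 8, 9} — 7 values for 7 variables — and 3 appears only in E's list, so E = 3.
The 6 still-open variables together cover exactly {4, 5, 6, 7, 8, 9} — 6 values for 6 variables — and 5 appears only in D's list, so D = 5.
The 2 variables B and C are confined to {8, 9}, which locks those values in; drop them from F, G.
So G = 4.

4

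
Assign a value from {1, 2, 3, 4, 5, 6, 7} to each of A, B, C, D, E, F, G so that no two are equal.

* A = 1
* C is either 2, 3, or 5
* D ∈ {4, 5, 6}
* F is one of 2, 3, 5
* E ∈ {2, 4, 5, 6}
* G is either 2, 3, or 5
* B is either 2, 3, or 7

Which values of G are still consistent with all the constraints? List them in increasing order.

A must be 1 (only option left).
The 6 still-open variables draw from only 6 values {2, 3, 4, 5, 6, 7}, so each is used; only B can be 7, hence B = 7.
The 3 variables C, F, G are confined to {2, 3, 5}, which locks those values in; drop them from D, E.
No further eliminations apply; G can still be any of 2, 3, 5.

2, 3, 5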